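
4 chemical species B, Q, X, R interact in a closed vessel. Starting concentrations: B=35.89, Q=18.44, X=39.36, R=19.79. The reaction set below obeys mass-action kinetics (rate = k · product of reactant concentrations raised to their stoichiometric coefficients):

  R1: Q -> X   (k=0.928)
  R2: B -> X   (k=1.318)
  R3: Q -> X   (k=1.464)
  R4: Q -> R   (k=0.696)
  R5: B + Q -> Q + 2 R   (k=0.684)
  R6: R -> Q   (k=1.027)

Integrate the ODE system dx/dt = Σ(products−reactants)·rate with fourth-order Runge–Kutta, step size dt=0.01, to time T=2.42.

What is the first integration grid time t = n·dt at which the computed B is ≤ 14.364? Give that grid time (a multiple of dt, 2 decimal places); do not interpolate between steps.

Threshold first reached at t = 0.07

RK4 with dt=0.01: 242 steps to T=2.42. Trajectory (selected grid times):
t=0.00: B=35.89 Q=18.44 X=39.36 R=19.79
t=0.06: B=15.96 Q=17.58 X=43.86 R=54.08
t=0.07: B=13.96 Q=17.61 X=44.47 R=57.23
t=0.27: B=0.82 Q=20.03 X=54.72 R=69.59
t=0.54: B=0.01 Q=20.49 X=68.08 R=57.31
t=0.81: B=0.00 Q=18.51 X=80.74 R=46.66
t=1.08: B=0.00 Q=15.88 X=91.86 R=38.17
t=1.34: B=0.00 Q=13.41 X=100.95 R=31.54
t=1.61: B=0.00 Q=11.14 X=108.86 R=25.91
t=1.88: B=0.00 Q=9.20 X=115.41 R=21.29
t=2.15: B=0.00 Q=7.59 X=120.82 R=17.50
t=2.42: B=0.00 Q=6.25 X=125.27 R=14.39
B(0.06)=15.956 > 14.364 but B(0.07)=13.962 ≤ 14.364, so the first grid time is t=0.07.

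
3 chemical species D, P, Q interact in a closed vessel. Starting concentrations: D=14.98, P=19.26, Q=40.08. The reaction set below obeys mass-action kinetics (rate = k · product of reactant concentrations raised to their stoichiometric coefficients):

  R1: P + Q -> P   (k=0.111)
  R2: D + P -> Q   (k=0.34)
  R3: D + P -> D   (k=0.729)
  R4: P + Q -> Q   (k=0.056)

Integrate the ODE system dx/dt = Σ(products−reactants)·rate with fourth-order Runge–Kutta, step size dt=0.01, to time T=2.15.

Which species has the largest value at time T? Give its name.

RK4 with dt=0.01: 215 steps to T=2.15. Trajectory (selected grid times):
t=0.00: D=14.98 P=19.26 Q=40.08
t=0.24: D=9.93 P=0.65 Q=39.75
t=0.48: D=9.76 P=0.03 Q=39.70
t=0.72: D=9.76 P=0.00 Q=39.69
t=0.96: D=9.75 P=0.00 Q=39.69
t=1.19: D=9.75 P=0.00 Q=39.69
t=1.43: D=9.75 P=0.00 Q=39.69
t=1.67: D=9.75 P=0.00 Q=39.69
t=1.91: D=9.75 P=0.00 Q=39.69
t=2.15: D=9.75 P=0.00 Q=39.69
At T=2.15: D=9.75 P=0.00 Q=39.69; the largest is Q.

Dominant species at T: Q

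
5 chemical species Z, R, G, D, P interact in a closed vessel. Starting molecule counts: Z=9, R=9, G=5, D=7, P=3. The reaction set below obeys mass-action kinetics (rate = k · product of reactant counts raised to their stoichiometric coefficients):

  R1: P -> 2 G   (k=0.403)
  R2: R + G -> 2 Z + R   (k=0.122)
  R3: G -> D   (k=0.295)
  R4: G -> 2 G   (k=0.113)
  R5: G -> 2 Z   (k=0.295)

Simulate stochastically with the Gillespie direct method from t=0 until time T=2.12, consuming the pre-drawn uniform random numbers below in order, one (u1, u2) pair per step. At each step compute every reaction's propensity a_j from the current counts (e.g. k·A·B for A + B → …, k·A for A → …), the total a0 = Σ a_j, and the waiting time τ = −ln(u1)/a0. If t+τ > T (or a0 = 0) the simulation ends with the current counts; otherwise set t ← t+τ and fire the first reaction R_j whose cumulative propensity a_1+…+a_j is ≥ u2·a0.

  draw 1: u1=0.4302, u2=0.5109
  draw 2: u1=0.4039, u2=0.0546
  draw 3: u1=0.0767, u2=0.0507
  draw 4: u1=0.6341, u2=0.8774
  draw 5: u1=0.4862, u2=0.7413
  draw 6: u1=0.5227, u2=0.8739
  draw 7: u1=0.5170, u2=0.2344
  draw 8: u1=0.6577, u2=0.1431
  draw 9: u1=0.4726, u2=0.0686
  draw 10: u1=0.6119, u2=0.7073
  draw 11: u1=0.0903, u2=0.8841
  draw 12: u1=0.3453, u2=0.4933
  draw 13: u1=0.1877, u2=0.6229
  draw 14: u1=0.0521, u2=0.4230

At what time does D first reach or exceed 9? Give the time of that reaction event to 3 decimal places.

t=0.000: Z=9 R=9 G=5 D=7 P=3
Draw 1: a1=1.209, a2=5.490, a3=1.475, a4=0.565, a5=1.475, a0=10.214; τ=−ln(0.4302)/10.214=0.083 → t=0.083; u2·a0=0.5109·10.214=5.218; a1=1.209 < 5.218 ≤ a1+a2=6.699 → R2 fires; Z=11 R=9 G=4 D=7 P=3
Draw 2: a1=1.209, a2=4.392, a3=1.180, a4=0.452, a5=1.180, a0=8.413; τ=−ln(0.4039)/8.413=0.108 → t=0.190; u2·a0=0.0546·8.413=0.459 ≤ a1=1.209 → R1 fires; Z=11 R=9 G=6 D=7 P=2
Draw 3: a1=0.806, a2=6.588, a3=1.770, a4=0.678, a5=1.770, a0=11.612; τ=−ln(0.0767)/11.612=0.221 → t=0.411; u2·a0=0.0507·11.612=0.589 ≤ a1=0.806 → R1 fires; Z=11 R=9 G=8 D=7 P=1
Draw 4: a1=0.403, a2=8.784, a3=2.360, a4=0.904, a5=2.360, a0=14.811; τ=−ln(0.6341)/14.811=0.031 → t=0.442; u2·a0=0.8774·14.811=12.995; a1+…+a4=12.451 < 12.995 ≤ a1+…+a5=14.811 → R5 fires; Z=13 R=9 G=7 D=7 P=1
Draw 5: a1=0.403, a2=7.686, a3=2.065, a4=0.791, a5=2.065, a0=13.010; τ=−ln(0.4862)/13.010=0.055 → t=0.498; u2·a0=0.7413·13.010=9.644; a1+a2=8.089 < 9.644 ≤ a1+…+a3=10.154 → R3 fires; Z=13 R=9 G=6 D=8 P=1
Draw 6: a1=0.403, a2=6.588, a3=1.770, a4=0.678, a5=1.770, a0=11.209; τ=−ln(0.5227)/11.209=0.058 → t=0.556; u2·a0=0.8739·11.209=9.796; a1+…+a4=9.439 < 9.796 ≤ a1+…+a5=11.209 → R5 fires; Z=15 R=9 G=5 D=8 P=1
Draw 7: a1=0.403, a2=5.490, a3=1.475, a4=0.565, a5=1.475, a0=9.408; τ=−ln(0.5170)/9.408=0.070 → t=0.626; u2·a0=0.2344·9.408=2.205; a1=0.403 < 2.205 ≤ a1+a2=5.893 → R2 fires; Z=17 R=9 G=4 D=8 P=1
Draw 8: a1=0.403, a2=4.392, a3=1.180, a4=0.452, a5=1.180, a0=7.607; τ=−ln(0.6577)/7.607=0.055 → t=0.681; u2·a0=0.1431·7.607=1.089; a1=0.403 < 1.089 ≤ a1+a2=4.795 → R2 fires; Z=19 R=9 G=3 D=8 P=1
Draw 9: a1=0.403, a2=3.294, a3=0.885, a4=0.339, a5=0.885, a0=5.806; τ=−ln(0.4726)/5.806=0.129 → t=0.810; u2·a0=0.0686·5.806=0.398 ≤ a1=0.403 → R1 fires; Z=19 R=9 G=5 D=8 P=0
Draw 10: a1=0.000, a2=5.490, a3=1.475, a4=0.565, a5=1.475, a0=9.005; τ=−ln(0.6119)/9.005=0.055 → t=0.864; u2·a0=0.7073·9.005=6.369; a1+a2=5.490 < 6.369 ≤ a1+…+a3=6.965 → R3 fires; Z=19 R=9 G=4 D=9 P=0
Draw 11: a1=0.000, a2=4.392, a3=1.180, a4=0.452, a5=1.180, a0=7.204; τ=−ln(0.0903)/7.204=0.334 → t=1.198; u2·a0=0.8841·7.204=6.369; a1+…+a4=6.024 < 6.369 ≤ a1+…+a5=7.204 → R5 fires; Z=21 R=9 G=3 D=9 P=0
Draw 12: a1=0.000, a2=3.294, a3=0.885, a4=0.339, a5=0.885, a0=5.403; τ=−ln(0.3453)/5.403=0.197 → t=1.395; u2·a0=0.4933·5.403=2.665; a1=0.000 < 2.665 ≤ a1+a2=3.294 → R2 fires; Z=23 R=9 G=2 D=9 P=0
Draw 13: a1=0.000, a2=2.196, a3=0.590, a4=0.226, a5=0.590, a0=3.602; τ=−ln(0.1877)/3.602=0.464 → t=1.859; u2·a0=0.6229·3.602=2.244; a1+a2=2.196 < 2.244 ≤ a1+…+a3=2.786 → R3 fires; Z=23 R=9 G=1 D=10 P=0
Draw 14: a1=0.000, a2=1.098, a3=0.295, a4=0.113, a5=0.295, a0=1.801; τ=−ln(0.0521)/1.801=1.641 → t=3.500 > T=2.12: stop.
D first becomes ≥ 9 when it reaches 9 at the event at t=0.864.

Threshold first reached at t = 0.864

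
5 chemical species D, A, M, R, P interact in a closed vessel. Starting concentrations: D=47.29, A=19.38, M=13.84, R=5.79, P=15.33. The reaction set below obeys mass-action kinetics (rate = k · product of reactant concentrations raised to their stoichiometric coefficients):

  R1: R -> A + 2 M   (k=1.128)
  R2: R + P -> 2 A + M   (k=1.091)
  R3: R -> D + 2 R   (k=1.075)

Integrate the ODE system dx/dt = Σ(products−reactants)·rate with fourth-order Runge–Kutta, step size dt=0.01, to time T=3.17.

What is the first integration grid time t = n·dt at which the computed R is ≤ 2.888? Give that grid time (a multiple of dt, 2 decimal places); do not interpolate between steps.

RK4 with dt=0.01: 317 steps to T=3.17. Trajectory (selected grid times):
t=0.00: D=47.29 A=19.38 M=13.84 R=5.79 P=15.33
t=0.04: D=47.47 A=24.82 M=16.85 R=3.16 P=12.71
t=0.05: D=47.51 A=25.66 M=17.32 R=2.75 P=12.30
t=0.35: D=47.75 A=31.21 M=20.47 R=0.09 P=9.66
t=0.70: D=47.75 A=31.40 M=20.58 R=0.00 P=9.57
t=1.06: D=47.75 A=31.40 M=20.58 R=0.00 P=9.56
t=1.41: D=47.75 A=31.40 M=20.58 R=0.00 P=9.56
t=1.76: D=47.75 A=31.40 M=20.58 R=0.00 P=9.56
t=2.11: D=47.75 A=31.40 M=20.58 R=0.00 P=9.56
t=2.47: D=47.75 A=31.40 M=20.58 R=0.00 P=9.56
t=2.82: D=47.75 A=31.40 M=20.58 R=0.00 P=9.56
t=3.17: D=47.75 A=31.40 M=20.58 R=0.00 P=9.56
R(0.04)=3.158 > 2.888 but R(0.05)=2.754 ≤ 2.888, so the first grid time is t=0.05.

Threshold first reached at t = 0.05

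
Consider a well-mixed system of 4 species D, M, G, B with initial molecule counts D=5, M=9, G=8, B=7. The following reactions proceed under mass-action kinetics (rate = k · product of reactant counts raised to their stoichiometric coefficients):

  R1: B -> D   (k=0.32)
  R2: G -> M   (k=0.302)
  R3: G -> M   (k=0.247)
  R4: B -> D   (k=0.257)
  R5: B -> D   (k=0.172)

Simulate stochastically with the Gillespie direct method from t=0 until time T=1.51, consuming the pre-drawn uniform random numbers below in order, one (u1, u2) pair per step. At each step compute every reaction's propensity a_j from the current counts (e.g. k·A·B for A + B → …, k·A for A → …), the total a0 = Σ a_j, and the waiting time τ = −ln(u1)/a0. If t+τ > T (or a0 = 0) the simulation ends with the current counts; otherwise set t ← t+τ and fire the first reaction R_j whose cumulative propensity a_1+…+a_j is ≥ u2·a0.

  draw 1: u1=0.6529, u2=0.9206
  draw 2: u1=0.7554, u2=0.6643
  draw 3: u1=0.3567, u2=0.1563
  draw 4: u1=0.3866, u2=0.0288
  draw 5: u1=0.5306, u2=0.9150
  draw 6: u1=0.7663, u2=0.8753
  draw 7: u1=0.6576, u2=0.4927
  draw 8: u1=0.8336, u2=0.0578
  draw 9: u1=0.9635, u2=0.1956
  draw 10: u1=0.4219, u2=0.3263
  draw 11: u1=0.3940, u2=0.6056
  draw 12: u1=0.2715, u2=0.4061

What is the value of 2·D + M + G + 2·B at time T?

Check how each reaction changes W = 2·D + M + G + 2·B (weight of products minus weight of reactants):
R1: B -> D: (2·1) − (2·1) = 2 − 2 = 0
R2: G -> M: (1·1) − (1·1) = 1 − 1 = 0
R3: G -> M: (1·1) − (1·1) = 1 − 1 = 0
R4: B -> D: (2·1) − (2·1) = 2 − 2 = 0
R5: B -> D: (2·1) − (2·1) = 2 − 2 = 0
Every reaction leaves W unchanged, so W is conserved and no simulation is needed: W(T) = W(0) = 2·5 + 9 + 8 + 2·7 = 41

Value at T = 41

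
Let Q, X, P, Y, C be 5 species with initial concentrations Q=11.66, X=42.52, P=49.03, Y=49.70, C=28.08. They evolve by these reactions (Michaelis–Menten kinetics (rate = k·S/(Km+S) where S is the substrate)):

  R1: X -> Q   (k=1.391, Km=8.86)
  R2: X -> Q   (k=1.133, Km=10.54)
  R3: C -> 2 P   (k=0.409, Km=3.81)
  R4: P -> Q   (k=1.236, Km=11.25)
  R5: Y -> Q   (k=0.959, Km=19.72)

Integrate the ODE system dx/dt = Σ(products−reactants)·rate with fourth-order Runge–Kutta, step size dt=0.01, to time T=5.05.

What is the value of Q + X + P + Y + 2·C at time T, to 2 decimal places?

Value at T = 209.07

Check how each reaction changes W = Q + X + P + Y + 2·C (weight of products minus weight of reactants):
R1: X -> Q: (1·1) − (1·1) = 1 − 1 = 0
R2: X -> Q: (1·1) − (1·1) = 1 − 1 = 0
R3: C -> 2 P: (1·2) − (2·1) = 2 − 2 = 0
R4: P -> Q: (1·1) − (1·1) = 1 − 1 = 0
R5: Y -> Q: (1·1) − (1·1) = 1 − 1 = 0
Every reaction leaves W unchanged, so W is conserved and no simulation is needed: W(T) = W(0) = 11.66 + 42.52 + 49.03 + 49.70 + 2·28.08 = 209.07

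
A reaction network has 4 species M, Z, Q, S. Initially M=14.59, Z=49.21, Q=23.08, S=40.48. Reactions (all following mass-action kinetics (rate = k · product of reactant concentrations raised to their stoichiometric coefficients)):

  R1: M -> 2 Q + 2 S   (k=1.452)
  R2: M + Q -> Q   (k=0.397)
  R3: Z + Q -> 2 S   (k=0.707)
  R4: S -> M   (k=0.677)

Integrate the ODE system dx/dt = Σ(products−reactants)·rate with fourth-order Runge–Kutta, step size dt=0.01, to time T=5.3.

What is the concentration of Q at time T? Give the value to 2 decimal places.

RK4 with dt=0.01: 530 steps to T=5.3. Trajectory (selected grid times):
t=0.00: M=14.59 Z=49.21 Q=23.08 S=40.48
t=0.59: M=19.08 Z=5.61 Q=8.04 S=117.27
t=1.18: M=7.31 Z=0.01 Q=24.85 S=104.74
t=1.77: M=3.76 Z=0.00 Q=33.67 S=77.38
t=2.36: M=2.35 Z=0.00 Q=38.78 S=56.04
t=2.94: M=1.57 Z=0.00 Q=42.03 S=40.50
t=3.53: M=1.07 Z=0.00 Q=44.26 S=28.97
t=4.12: M=0.74 Z=0.00 Q=45.79 S=20.68
t=4.71: M=0.51 Z=0.00 Q=46.84 S=14.73
t=5.30: M=0.36 Z=0.00 Q=47.58 S=10.48
Read off Q at T=5.3: 47.58

Q at T = 47.58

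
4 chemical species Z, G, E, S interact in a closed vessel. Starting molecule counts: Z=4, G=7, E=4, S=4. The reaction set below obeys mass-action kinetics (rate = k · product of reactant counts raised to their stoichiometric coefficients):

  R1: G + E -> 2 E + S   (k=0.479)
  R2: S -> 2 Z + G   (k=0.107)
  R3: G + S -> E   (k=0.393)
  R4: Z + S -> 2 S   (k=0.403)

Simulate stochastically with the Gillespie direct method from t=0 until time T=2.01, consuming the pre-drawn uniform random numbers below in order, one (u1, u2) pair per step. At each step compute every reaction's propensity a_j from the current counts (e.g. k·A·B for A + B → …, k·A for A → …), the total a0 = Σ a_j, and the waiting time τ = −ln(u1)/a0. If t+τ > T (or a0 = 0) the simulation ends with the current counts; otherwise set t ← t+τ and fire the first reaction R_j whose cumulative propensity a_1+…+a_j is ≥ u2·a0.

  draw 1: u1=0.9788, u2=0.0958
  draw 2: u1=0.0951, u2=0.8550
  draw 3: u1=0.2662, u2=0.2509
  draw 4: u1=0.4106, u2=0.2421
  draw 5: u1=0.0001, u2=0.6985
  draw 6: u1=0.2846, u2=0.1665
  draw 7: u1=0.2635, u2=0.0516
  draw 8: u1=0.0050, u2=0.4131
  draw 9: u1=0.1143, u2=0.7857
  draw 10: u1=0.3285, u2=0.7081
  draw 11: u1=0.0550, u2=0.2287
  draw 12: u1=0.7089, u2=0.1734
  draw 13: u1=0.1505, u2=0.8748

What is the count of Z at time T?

Z at T = 2

t=0.000: Z=4 G=7 E=4 S=4
Draw 1: a1=13.412, a2=0.428, a3=11.004, a4=6.448, a0=31.292; τ=−ln(0.9788)/31.292=0.001 → t=0.001; u2·a0=0.0958·31.292=2.998 ≤ a1=13.412 → R1 fires; Z=4 G=6 E=5 S=5
Draw 2: a1=14.370, a2=0.535, a3=11.790, a4=8.060, a0=34.755; τ=−ln(0.0951)/34.755=0.068 → t=0.068; u2·a0=0.8550·34.755=29.716; a1+…+a3=26.695 < 29.716 ≤ a1+…+a4=34.755 → R4 fires; Z=3 G=6 E=5 S=6
Draw 3: a1=14.370, a2=0.642, a3=14.148, a4=7.254, a0=36.414; τ=−ln(0.2662)/36.414=0.036 → t=0.105; u2·a0=0.2509·36.414=9.136 ≤ a1=14.370 → R1 fires; Z=3 G=5 E=6 S=7
Draw 4: a1=14.370, a2=0.749, a3=13.755, a4=8.463, a0=37.337; τ=−ln(0.4106)/37.337=0.024 → t=0.129; u2·a0=0.2421·37.337=9.039 ≤ a1=14.370 → R1 fires; Z=3 G=4 E=7 S=8
Draw 5: a1=13.412, a2=0.856, a3=12.576, a4=9.672, a0=36.516; τ=−ln(0.0001)/36.516=0.252 → t=0.381; u2·a0=0.6985·36.516=25.506; a1+a2=14.268 < 25.506 ≤ a1+…+a3=26.844 → R3 fires; Z=3 G=3 E=8 S=7
Draw 6: a1=11.496, a2=0.749, a3=8.253, a4=8.463, a0=28.961; τ=−ln(0.2846)/28.961=0.043 → t=0.424; u2·a0=0.1665·28.961=4.822 ≤ a1=11.496 → R1 fires; Z=3 G=2 E=9 S=8
Draw 7: a1=8.622, a2=0.856, a3=6.288, a4=9.672, a0=25.438; τ=−ln(0.2635)/25.438=0.052 → t=0.477; u2·a0=0.0516·25.438=1.313 ≤ a1=8.622 → R1 fires; Z=3 G=1 E=10 S=9
Draw 8: a1=4.790, a2=0.963, a3=3.537, a4=10.881, a0=20.171; τ=−ln(0.0050)/20.171=0.263 → t=0.739; u2·a0=0.4131·20.171=8.333; a1+a2=5.753 < 8.333 ≤ a1+…+a3=9.290 → R3 fires; Z=3 G=0 E=11 S=8
Draw 9: a1=0.000, a2=0.856, a3=0.000, a4=9.672, a0=10.528; τ=−ln(0.1143)/10.528=0.206 → t=0.945; u2·a0=0.7857·10.528=8.272; a1+…+a3=0.856 < 8.272 ≤ a1+…+a4=10.528 → R4 fires; Z=2 G=0 E=11 S=9
Draw 10: a1=0.000, a2=0.963, a3=0.000, a4=7.254, a0=8.217; τ=−ln(0.3285)/8.217=0.135 → t=1.081; u2·a0=0.7081·8.217=5.818; a1+…+a3=0.963 < 5.818 ≤ a1+…+a4=8.217 → R4 fires; Z=1 G=0 E=11 S=10
Draw 11: a1=0.000, a2=1.070, a3=0.000, a4=4.030, a0=5.100; τ=−ln(0.0550)/5.100=0.569 → t=1.649; u2·a0=0.2287·5.100=1.166; a1+…+a3=1.070 < 1.166 ≤ a1+…+a4=5.100 → R4 fires; Z=0 G=0 E=11 S=11
Draw 12: a1=0.000, a2=1.177, a3=0.000, a4=0.000, a0=1.177; τ=−ln(0.7089)/1.177=0.292 → t=1.942; u2·a0=0.1734·1.177=0.204; a1=0.000 < 0.204 ≤ a1+a2=1.177 → R2 fires; Z=2 G=1 E=11 S=10
Draw 13: a1=5.269, a2=1.070, a3=3.930, a4=8.060, a0=18.329; τ=−ln(0.1505)/18.329=0.103 → t=2.045 > T=2.01: stop.
Read off Z at T=2.01: 2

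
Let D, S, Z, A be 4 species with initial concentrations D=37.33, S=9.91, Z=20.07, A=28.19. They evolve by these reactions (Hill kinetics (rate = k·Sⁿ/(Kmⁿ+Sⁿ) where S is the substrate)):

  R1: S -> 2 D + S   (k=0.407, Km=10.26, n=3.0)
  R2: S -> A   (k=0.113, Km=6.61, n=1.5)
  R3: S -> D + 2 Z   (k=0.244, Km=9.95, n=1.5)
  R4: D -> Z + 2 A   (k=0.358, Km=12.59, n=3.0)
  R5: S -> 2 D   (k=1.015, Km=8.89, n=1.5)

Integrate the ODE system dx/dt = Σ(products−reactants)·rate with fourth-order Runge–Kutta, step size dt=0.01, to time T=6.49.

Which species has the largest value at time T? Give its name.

Dominant species at T: D

RK4 with dt=0.01: 649 steps to T=6.49. Trajectory (selected grid times):
t=0.00: D=37.33 S=9.91 Z=20.07 A=28.19
t=0.72: D=38.21 S=9.38 Z=20.49 A=28.74
t=1.44: D=39.03 S=8.88 Z=20.90 A=29.29
t=2.16: D=39.79 S=8.39 Z=21.31 A=29.84
t=2.88: D=40.50 S=7.93 Z=21.71 A=30.38
t=3.61: D=41.15 S=7.48 Z=22.11 A=30.94
t=4.33: D=41.75 S=7.06 Z=22.49 A=31.48
t=5.05: D=42.28 S=6.66 Z=22.87 A=32.03
t=5.77: D=42.77 S=6.28 Z=23.25 A=32.57
t=6.49: D=43.21 S=5.92 Z=23.61 A=33.11
At T=6.49: D=43.21 S=5.92 Z=23.61 A=33.11; the largest is D.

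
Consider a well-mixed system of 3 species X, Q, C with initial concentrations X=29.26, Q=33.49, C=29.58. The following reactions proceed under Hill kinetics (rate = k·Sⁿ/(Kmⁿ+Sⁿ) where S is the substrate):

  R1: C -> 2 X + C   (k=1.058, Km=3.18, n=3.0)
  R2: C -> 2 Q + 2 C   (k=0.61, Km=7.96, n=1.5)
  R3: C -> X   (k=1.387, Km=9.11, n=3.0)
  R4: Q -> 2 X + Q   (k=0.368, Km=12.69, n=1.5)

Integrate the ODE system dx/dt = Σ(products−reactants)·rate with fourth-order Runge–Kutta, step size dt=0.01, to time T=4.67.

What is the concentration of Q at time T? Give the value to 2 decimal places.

RK4 with dt=0.01: 467 steps to T=4.67. Trajectory (selected grid times):
t=0.00: X=29.26 Q=33.49 C=29.58
t=0.52: X=31.37 Q=34.05 C=29.16
t=1.04: X=33.48 Q=34.60 C=28.74
t=1.56: X=35.59 Q=35.15 C=28.31
t=2.08: X=37.70 Q=35.70 C=27.89
t=2.59: X=39.77 Q=36.24 C=27.48
t=3.11: X=41.89 Q=36.79 C=27.06
t=3.63: X=44.00 Q=37.34 C=26.64
t=4.15: X=46.11 Q=37.88 C=26.22
t=4.67: X=48.22 Q=38.42 C=25.79
Read off Q at T=4.67: 38.42

Q at T = 38.42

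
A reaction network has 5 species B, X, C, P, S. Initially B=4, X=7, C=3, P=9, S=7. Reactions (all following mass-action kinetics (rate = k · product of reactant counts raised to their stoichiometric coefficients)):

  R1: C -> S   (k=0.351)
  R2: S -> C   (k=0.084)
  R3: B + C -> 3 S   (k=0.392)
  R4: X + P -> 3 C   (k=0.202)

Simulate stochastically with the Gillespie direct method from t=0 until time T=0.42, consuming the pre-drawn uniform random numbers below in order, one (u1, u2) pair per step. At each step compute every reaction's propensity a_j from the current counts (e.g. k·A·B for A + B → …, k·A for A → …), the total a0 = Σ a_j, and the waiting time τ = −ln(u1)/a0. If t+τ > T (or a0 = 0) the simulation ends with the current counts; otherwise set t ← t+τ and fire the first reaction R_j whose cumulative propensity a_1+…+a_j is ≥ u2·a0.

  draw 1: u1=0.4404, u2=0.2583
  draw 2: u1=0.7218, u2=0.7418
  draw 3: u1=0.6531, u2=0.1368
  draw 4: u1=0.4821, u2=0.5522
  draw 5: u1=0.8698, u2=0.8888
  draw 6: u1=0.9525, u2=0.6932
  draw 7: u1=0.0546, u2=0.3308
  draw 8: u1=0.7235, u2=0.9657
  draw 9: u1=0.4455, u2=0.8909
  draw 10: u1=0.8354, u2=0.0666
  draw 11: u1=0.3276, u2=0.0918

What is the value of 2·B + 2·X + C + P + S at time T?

Value at T = 41

Check how each reaction changes W = 2·B + 2·X + C + P + S (weight of products minus weight of reactants):
R1: C -> S: (1·1) − (1·1) = 1 − 1 = 0
R2: S -> C: (1·1) − (1·1) = 1 − 1 = 0
R3: B + C -> 3 S: (1·3) − (2·1 + 1·1) = 3 − 3 = 0
R4: X + P -> 3 C: (1·3) − (2·1 + 1·1) = 3 − 3 = 0
Every reaction leaves W unchanged, so W is conserved and no simulation is needed: W(T) = W(0) = 2·4 + 2·7 + 3 + 9 + 7 = 41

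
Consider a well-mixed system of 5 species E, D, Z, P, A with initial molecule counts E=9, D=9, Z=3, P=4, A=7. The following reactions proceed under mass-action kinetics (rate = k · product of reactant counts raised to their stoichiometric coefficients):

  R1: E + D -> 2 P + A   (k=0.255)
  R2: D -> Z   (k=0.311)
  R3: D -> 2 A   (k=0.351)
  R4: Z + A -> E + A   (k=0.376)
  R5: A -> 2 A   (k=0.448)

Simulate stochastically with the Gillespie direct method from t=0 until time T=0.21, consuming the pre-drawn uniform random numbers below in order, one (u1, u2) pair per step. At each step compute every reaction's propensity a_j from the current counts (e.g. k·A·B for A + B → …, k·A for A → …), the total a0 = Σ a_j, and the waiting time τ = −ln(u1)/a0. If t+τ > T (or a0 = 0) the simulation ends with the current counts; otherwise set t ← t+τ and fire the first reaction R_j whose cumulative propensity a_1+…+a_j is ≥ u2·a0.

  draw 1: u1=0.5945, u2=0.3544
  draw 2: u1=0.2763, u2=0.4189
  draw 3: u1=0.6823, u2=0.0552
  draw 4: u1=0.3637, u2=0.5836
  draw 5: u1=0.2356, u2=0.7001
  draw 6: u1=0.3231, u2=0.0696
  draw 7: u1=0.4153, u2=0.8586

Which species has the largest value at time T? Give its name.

t=0.000: E=9 D=9 Z=3 P=4 A=7
Draw 1: a1=20.655, a2=2.799, a3=3.159, a4=7.896, a5=3.136, a0=37.645; τ=−ln(0.5945)/37.645=0.014 → t=0.014; u2·a0=0.3544·37.645=13.341 ≤ a1=20.655 → R1 fires; E=8 D=8 Z=3 P=6 A=8
Draw 2: a1=16.320, a2=2.488, a3=2.808, a4=9.024, a5=3.584, a0=34.224; τ=−ln(0.2763)/34.224=0.038 → t=0.051; u2·a0=0.4189·34.224=14.336 ≤ a1=16.320 → R1 fires; E=7 D=7 Z=3 P=8 A=9
Draw 3: a1=12.495, a2=2.177, a3=2.457, a4=10.152, a5=4.032, a0=31.313; τ=−ln(0.6823)/31.313=0.012 → t=0.064; u2·a0=0.0552·31.313=1.728 ≤ a1=12.495 → R1 fires; E=6 D=6 Z=3 P=10 A=10
Draw 4: a1=9.180, a2=1.866, a3=2.106, a4=11.280, a5=4.480, a0=28.912; τ=−ln(0.3637)/28.912=0.035 → t=0.099; u2·a0=0.5836·28.912=16.873; a1+…+a3=13.152 < 16.873 ≤ a1+…+a4=24.432 → R4 fires; E=7 D=6 Z=2 P=10 A=10
Draw 5: a1=10.710, a2=1.866, a3=2.106, a4=7.520, a5=4.480, a0=26.682; τ=−ln(0.2356)/26.682=0.054 → t=0.153; u2·a0=0.7001·26.682=18.680; a1+…+a3=14.682 < 18.680 ≤ a1+…+a4=22.202 → R4 fires; E=8 D=6 Z=1 P=10 A=10
Draw 6: a1=12.240, a2=1.866, a3=2.106, a4=3.760, a5=4.480, a0=24.452; τ=−ln(0.3231)/24.452=0.046 → t=0.199; u2·a0=0.0696·24.452=1.702 ≤ a1=12.240 → R1 fires; E=7 D=5 Z=1 P=12 A=11
Draw 7: a1=8.925, a2=1.555, a3=1.755, a4=4.136, a5=4.928, a0=21.299; τ=−ln(0.4153)/21.299=0.041 → t=0.240 > T=0.21: stop.
At T=0.21: E=7 D=5 Z=1 P=12 A=11; the largest is P.

Dominant species at T: P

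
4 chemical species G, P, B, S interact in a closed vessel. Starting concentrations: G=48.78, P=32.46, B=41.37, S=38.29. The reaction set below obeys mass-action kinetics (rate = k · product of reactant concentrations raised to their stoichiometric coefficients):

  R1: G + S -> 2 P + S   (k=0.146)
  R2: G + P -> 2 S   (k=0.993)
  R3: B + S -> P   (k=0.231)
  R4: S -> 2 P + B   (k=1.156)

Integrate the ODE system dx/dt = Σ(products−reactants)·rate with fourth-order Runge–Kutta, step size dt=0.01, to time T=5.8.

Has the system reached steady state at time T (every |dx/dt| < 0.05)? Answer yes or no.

RK4 with dt=0.01: 580 steps to T=5.8. Trajectory (selected grid times):
t=0.00: G=48.78 P=32.46 B=41.37 S=38.29
t=0.64: G=0.00 P=142.95 B=5.08 S=17.57
t=1.29: G=0.00 P=163.45 B=5.02 S=3.89
t=1.93: G=0.00 P=167.95 B=5.02 S=0.88
t=2.58: G=0.00 P=168.98 B=5.02 S=0.20
t=3.22: G=0.00 P=169.21 B=5.02 S=0.04
t=3.87: G=0.00 P=169.26 B=5.02 S=0.01
t=4.51: G=0.00 P=169.28 B=5.02 S=0.00
t=5.16: G=0.00 P=169.28 B=5.02 S=0.00
t=5.80: G=0.00 P=169.28 B=5.02 S=0.00
Rates at T: R1=0.0000, R2=0.0000, R3=0.0001, R4=0.0001
dx/dt at T (Σ net stoichiometry × rate): G=-0.0000, P=+0.0004, B=-0.0000, S=-0.0003
Largest |dx/dt| is |+0.0004| (P) < 0.05 → steady.

Steady state at T: yes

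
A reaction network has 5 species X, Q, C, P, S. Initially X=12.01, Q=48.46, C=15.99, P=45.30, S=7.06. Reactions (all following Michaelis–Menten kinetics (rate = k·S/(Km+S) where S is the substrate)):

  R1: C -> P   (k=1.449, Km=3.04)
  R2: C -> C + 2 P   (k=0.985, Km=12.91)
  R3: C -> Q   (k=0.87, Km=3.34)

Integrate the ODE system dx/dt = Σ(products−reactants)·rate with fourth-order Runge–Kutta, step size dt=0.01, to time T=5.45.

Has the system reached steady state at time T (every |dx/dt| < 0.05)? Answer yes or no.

RK4 with dt=0.01: 545 steps to T=5.45. Trajectory (selected grid times):
t=0.00: X=12.01 Q=48.46 C=15.99 P=45.30 S=7.06
t=0.61: X=12.01 Q=48.90 C=14.82 P=46.69 S=7.06
t=1.21: X=12.01 Q=49.32 C=13.68 P=48.03 S=7.06
t=1.82: X=12.01 Q=49.74 C=12.54 P=49.35 S=7.06
t=2.42: X=12.01 Q=50.15 C=11.43 P=50.61 S=7.06
t=3.03: X=12.01 Q=50.56 C=10.34 P=51.85 S=7.06
t=3.63: X=12.01 Q=50.95 C=9.28 P=53.03 S=7.06
t=4.24: X=12.01 Q=51.33 C=8.24 P=54.17 S=7.06
t=4.84: X=12.01 Q=51.69 C=7.26 P=55.24 S=7.06
t=5.45: X=12.01 Q=52.05 C=6.29 P=56.26 S=7.06
Rates at T: R1=0.9769, R2=0.3227, R3=0.5683
dx/dt at T (Σ net stoichiometry × rate): X=+0.0000, Q=+0.5683, C=-1.5452, P=+1.6224, S=+0.0000
Largest |dx/dt| is |+1.6224| (P) ≥ 0.05 → not steady.

Steady state at T: no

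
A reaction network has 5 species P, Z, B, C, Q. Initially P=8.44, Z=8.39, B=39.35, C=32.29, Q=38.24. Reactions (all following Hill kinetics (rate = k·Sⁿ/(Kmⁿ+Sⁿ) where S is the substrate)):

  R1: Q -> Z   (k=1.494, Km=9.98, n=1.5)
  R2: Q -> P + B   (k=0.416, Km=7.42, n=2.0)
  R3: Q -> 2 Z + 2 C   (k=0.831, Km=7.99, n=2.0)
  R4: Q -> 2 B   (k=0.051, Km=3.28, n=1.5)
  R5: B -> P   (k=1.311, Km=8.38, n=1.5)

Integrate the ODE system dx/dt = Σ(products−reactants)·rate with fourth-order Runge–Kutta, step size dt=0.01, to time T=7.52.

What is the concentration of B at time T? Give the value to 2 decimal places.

B at T = 34.12

RK4 with dt=0.01: 752 steps to T=7.52. Trajectory (selected grid times):
t=0.00: P=8.44 Z=8.39 B=39.35 C=32.29 Q=38.24
t=0.84: P=9.78 Z=10.83 B=38.77 C=33.62 Q=36.09
t=1.67: P=11.10 Z=13.21 B=38.19 C=34.94 Q=33.99
t=2.51: P=12.43 Z=15.61 B=37.61 C=36.25 Q=31.88
t=3.34: P=13.74 Z=17.95 B=37.04 C=37.55 Q=29.82
t=4.18: P=15.06 Z=20.29 B=36.45 C=38.84 Q=27.76
t=5.01: P=16.36 Z=22.56 B=35.88 C=40.11 Q=25.76
t=5.85: P=17.67 Z=24.82 B=35.29 C=41.37 Q=23.76
t=6.68: P=18.95 Z=27.01 B=34.71 C=42.60 Q=21.84
t=7.52: P=20.24 Z=29.18 B=34.12 C=43.82 Q=19.93
Read off B at T=7.52: 34.12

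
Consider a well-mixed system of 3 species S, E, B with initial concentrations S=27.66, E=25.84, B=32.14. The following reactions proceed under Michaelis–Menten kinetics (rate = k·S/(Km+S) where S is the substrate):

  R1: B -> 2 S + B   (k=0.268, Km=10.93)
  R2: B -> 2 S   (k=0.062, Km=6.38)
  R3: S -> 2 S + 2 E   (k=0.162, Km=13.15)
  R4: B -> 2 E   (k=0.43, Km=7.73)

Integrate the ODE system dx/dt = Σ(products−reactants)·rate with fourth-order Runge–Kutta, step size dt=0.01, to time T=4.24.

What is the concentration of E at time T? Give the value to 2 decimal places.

E at T = 29.71

RK4 with dt=0.01: 424 steps to T=4.24. Trajectory (selected grid times):
t=0.00: S=27.66 E=25.84 B=32.14
t=0.47: S=27.95 E=26.27 B=31.95
t=0.94: S=28.24 E=26.70 B=31.77
t=1.41: S=28.52 E=27.13 B=31.58
t=1.88: S=28.81 E=27.56 B=31.39
t=2.36: S=29.11 E=27.99 B=31.20
t=2.83: S=29.39 E=28.42 B=31.02
t=3.30: S=29.68 E=28.85 B=30.83
t=3.77: S=29.97 E=29.28 B=30.64
t=4.24: S=30.25 E=29.71 B=30.46
Read off E at T=4.24: 29.71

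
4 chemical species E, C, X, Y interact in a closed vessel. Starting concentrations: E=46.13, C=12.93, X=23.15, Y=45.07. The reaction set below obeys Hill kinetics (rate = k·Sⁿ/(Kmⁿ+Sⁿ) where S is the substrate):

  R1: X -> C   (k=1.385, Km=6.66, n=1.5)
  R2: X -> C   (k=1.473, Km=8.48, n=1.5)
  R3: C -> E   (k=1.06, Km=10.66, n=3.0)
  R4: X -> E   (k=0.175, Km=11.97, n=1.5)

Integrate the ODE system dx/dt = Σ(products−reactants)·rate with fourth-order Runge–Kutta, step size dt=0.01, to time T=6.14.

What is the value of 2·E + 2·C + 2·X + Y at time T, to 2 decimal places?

Check how each reaction changes W = 2·E + 2·C + 2·X + Y (weight of products minus weight of reactants):
R1: X -> C: (2·1) − (2·1) = 2 − 2 = 0
R2: X -> C: (2·1) − (2·1) = 2 − 2 = 0
R3: C -> E: (2·1) − (2·1) = 2 − 2 = 0
R4: X -> E: (2·1) − (2·1) = 2 − 2 = 0
Every reaction leaves W unchanged, so W is conserved and no simulation is needed: W(T) = W(0) = 2·46.13 + 2·12.93 + 2·23.15 + 45.07 = 209.49

Value at T = 209.49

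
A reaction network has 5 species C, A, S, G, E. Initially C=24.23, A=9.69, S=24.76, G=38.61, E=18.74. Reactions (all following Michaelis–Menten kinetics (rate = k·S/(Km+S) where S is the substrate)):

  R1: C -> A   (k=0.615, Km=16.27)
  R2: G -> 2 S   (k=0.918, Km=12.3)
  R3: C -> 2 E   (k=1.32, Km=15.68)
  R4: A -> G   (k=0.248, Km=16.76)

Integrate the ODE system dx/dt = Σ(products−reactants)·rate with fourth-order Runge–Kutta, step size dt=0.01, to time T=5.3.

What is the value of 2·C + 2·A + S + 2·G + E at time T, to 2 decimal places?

Value at T = 188.56

Check how each reaction changes W = 2·C + 2·A + S + 2·G + E (weight of products minus weight of reactants):
R1: C -> A: (2·1) − (2·1) = 2 − 2 = 0
R2: G -> 2 S: (1·2) − (2·1) = 2 − 2 = 0
R3: C -> 2 E: (1·2) − (2·1) = 2 − 2 = 0
R4: A -> G: (2·1) − (2·1) = 2 − 2 = 0
Every reaction leaves W unchanged, so W is conserved and no simulation is needed: W(T) = W(0) = 2·24.23 + 2·9.69 + 24.76 + 2·38.61 + 18.74 = 188.56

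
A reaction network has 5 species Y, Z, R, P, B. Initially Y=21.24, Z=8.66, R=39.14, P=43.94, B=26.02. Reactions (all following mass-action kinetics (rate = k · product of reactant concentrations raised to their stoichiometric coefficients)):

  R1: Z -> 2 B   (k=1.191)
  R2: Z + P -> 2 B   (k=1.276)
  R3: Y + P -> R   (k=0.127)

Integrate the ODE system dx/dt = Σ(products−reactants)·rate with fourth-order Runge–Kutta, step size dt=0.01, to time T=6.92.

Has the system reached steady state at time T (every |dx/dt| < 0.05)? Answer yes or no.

Steady state at T: yes

RK4 with dt=0.01: 692 steps to T=6.92. Trajectory (selected grid times):
t=0.00: Y=21.24 Z=8.66 R=39.14 P=43.94 B=26.02
t=0.77: Y=2.46 Z=0.00 R=57.92 P=16.71 B=43.34
t=1.54: Y=0.54 Z=0.00 R=59.84 P=14.79 B=43.34
t=2.31: Y=0.13 Z=0.00 R=60.25 P=14.38 B=43.34
t=3.08: Y=0.03 Z=0.00 R=60.35 P=14.28 B=43.34
t=3.84: Y=0.01 Z=0.00 R=60.37 P=14.26 B=43.34
t=4.61: Y=0.00 Z=0.00 R=60.38 P=14.25 B=43.34
t=5.38: Y=0.00 Z=0.00 R=60.38 P=14.25 B=43.34
t=6.15: Y=0.00 Z=0.00 R=60.38 P=14.25 B=43.34
t=6.92: Y=0.00 Z=0.00 R=60.38 P=14.25 B=43.34
Rates at T: R1=0.0000, R2=0.0000, R3=0.0001
dx/dt at T (Σ net stoichiometry × rate): Y=-0.0001, Z=-0.0000, R=+0.0001, P=-0.0001, B=+0.0000
Largest |dx/dt| is |-0.0001| (Y) < 0.05 → steady.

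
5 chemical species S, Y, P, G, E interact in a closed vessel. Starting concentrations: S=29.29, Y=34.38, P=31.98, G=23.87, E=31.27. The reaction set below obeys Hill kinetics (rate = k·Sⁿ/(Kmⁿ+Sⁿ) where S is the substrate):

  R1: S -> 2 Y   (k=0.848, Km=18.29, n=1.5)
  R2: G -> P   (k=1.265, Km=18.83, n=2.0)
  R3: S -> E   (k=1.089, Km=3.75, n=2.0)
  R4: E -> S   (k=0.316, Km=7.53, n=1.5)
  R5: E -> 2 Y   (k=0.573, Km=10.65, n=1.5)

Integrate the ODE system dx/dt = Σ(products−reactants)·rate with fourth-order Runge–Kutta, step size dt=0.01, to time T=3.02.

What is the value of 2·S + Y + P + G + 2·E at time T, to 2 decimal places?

Check how each reaction changes W = 2·S + Y + P + G + 2·E (weight of products minus weight of reactants):
R1: S -> 2 Y: (1·2) − (2·1) = 2 − 2 = 0
R2: G -> P: (1·1) − (1·1) = 1 − 1 = 0
R3: S -> E: (2·1) − (2·1) = 2 − 2 = 0
R4: E -> S: (2·1) − (2·1) = 2 − 2 = 0
R5: E -> 2 Y: (1·2) − (2·1) = 2 − 2 = 0
Every reaction leaves W unchanged, so W is conserved and no simulation is needed: W(T) = W(0) = 2·29.29 + 34.38 + 31.98 + 23.87 + 2·31.27 = 211.35

Value at T = 211.35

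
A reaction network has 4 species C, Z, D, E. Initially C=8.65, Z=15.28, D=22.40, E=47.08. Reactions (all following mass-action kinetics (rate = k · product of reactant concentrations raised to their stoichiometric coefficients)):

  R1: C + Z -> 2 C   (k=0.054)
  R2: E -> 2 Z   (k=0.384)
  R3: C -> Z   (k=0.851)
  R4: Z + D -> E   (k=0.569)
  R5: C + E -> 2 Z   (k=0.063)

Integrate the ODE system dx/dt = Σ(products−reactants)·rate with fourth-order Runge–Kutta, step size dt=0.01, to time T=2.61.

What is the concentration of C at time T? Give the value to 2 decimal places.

RK4 with dt=0.01: 261 steps to T=2.61. Trajectory (selected grid times):
t=0.00: C=8.65 Z=15.28 D=22.40 E=47.08
t=0.29: C=3.12 Z=18.05 D=2.17 E=55.89
t=0.58: C=1.36 Z=31.56 D=0.04 E=50.07
t=0.87: C=0.81 Z=43.42 D=0.00 E=43.99
t=1.16: C=0.64 Z=53.34 D=0.00 E=38.85
t=1.45: C=0.63 Z=61.91 D=0.00 E=34.36
t=1.74: C=0.76 Z=69.38 D=0.00 E=30.36
t=2.03: C=1.11 Z=75.86 D=0.00 E=26.71
t=2.32: C=1.88 Z=81.30 D=0.00 E=23.27
t=2.61: C=3.66 Z=85.36 D=0.00 E=19.84
Read off C at T=2.61: 3.66

C at T = 3.66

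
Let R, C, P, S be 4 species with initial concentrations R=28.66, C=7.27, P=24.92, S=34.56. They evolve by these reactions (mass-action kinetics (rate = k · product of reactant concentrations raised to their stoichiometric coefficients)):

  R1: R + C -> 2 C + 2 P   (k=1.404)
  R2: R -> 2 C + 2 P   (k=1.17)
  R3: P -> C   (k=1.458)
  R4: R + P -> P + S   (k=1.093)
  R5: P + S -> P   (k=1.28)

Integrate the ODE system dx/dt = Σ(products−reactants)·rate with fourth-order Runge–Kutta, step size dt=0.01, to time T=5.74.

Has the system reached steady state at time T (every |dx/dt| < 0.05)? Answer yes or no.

RK4 with dt=0.01: 574 steps to T=5.74. Trajectory (selected grid times):
t=0.00: R=28.66 C=7.27 P=24.92 S=34.56
t=0.64: R=0.00 C=44.65 P=17.80 S=0.00
t=1.28: R=0.00 C=55.45 P=7.00 S=0.00
t=1.91: R=0.00 C=59.65 P=2.79 S=0.00
t=2.55: R=0.00 C=61.35 P=1.10 S=0.00
t=3.19: R=0.00 C=62.02 P=0.43 S=0.00
t=3.83: R=0.00 C=62.28 P=0.17 S=0.00
t=4.46: R=0.00 C=62.38 P=0.07 S=0.00
t=5.10: R=0.00 C=62.42 P=0.03 S=0.00
t=5.74: R=0.00 C=62.44 P=0.01 S=0.00
Rates at T: R1=0.0000, R2=0.0000, R3=0.0153, R4=0.0000, R5=0.0000
dx/dt at T (Σ net stoichiometry × rate): R=-0.0000, C=+0.0153, P=-0.0153, S=-0.0000
Largest |dx/dt| is |+0.0153| (C) < 0.05 → steady.

Steady state at T: yes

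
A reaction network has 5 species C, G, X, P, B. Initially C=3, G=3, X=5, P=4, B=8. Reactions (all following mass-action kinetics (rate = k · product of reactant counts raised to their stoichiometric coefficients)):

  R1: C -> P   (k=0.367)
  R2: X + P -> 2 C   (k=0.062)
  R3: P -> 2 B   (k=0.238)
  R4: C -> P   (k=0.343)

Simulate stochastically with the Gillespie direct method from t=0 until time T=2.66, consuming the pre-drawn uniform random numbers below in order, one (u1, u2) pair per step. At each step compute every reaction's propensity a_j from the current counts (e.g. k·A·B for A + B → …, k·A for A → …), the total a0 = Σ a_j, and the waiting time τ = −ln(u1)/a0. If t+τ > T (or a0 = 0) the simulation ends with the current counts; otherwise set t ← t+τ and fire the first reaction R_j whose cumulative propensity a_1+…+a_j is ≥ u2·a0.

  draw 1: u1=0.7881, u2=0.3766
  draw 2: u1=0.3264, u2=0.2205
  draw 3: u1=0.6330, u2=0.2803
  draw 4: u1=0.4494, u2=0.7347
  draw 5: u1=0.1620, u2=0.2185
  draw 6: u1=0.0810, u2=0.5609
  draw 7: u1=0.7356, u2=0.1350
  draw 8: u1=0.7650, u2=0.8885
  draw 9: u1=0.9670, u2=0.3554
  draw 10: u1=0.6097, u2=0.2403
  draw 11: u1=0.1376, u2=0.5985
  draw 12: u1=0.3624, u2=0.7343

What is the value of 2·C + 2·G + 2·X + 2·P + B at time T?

Check how each reaction changes W = 2·C + 2·G + 2·X + 2·P + B (weight of products minus weight of reactants):
R1: C -> P: (2·1) − (2·1) = 2 − 2 = 0
R2: X + P -> 2 C: (2·2) − (2·1 + 2·1) = 4 − 4 = 0
R3: P -> 2 B: (1·2) − (2·1) = 2 − 2 = 0
R4: C -> P: (2·1) − (2·1) = 2 − 2 = 0
Every reaction leaves W unchanged, so W is conserved and no simulation is needed: W(T) = W(0) = 2·3 + 2·3 + 2·5 + 2·4 + 8 = 38

Value at T = 38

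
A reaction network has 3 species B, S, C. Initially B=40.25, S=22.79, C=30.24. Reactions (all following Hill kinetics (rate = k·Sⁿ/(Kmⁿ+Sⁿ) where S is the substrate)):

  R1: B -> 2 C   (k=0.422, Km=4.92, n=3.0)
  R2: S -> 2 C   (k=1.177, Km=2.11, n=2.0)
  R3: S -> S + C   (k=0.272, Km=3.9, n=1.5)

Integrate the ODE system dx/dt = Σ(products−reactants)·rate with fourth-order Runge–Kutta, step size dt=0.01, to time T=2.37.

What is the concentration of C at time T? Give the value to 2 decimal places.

C at T = 38.36

RK4 with dt=0.01: 237 steps to T=2.37. Trajectory (selected grid times):
t=0.00: B=40.25 S=22.79 C=30.24
t=0.26: B=40.14 S=22.49 C=31.13
t=0.53: B=40.03 S=22.17 C=32.06
t=0.79: B=39.92 S=21.87 C=32.95
t=1.05: B=39.81 S=21.57 C=33.84
t=1.32: B=39.69 S=21.25 C=34.77
t=1.58: B=39.58 S=20.95 C=35.66
t=1.84: B=39.47 S=20.64 C=36.55
t=2.11: B=39.36 S=20.33 C=37.47
t=2.37: B=39.25 S=20.03 C=38.36
Read off C at T=2.37: 38.36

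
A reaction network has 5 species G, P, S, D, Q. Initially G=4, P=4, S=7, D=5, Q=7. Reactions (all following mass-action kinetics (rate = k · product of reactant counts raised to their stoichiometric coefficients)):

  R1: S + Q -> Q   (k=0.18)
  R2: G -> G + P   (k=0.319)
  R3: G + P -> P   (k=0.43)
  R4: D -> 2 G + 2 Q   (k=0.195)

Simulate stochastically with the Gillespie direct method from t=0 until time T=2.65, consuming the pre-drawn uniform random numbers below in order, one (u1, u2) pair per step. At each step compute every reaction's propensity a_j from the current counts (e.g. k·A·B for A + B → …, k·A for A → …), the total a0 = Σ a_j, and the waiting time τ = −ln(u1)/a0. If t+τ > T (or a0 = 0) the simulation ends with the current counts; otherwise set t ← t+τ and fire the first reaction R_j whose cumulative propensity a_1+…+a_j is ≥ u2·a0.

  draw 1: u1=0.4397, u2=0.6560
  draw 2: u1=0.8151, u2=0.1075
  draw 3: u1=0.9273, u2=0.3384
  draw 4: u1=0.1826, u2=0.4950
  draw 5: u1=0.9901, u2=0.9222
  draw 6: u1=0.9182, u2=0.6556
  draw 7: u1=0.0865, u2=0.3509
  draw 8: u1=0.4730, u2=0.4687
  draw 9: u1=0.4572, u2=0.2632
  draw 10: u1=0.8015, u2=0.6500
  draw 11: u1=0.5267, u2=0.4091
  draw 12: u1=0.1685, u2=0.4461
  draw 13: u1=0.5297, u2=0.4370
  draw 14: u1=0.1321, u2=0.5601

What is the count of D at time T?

D at T = 4

t=0.000: G=4 P=4 S=7 D=5 Q=7
Draw 1: a1=8.820, a2=1.276, a3=6.880, a4=0.975, a0=17.951; τ=−ln(0.4397)/17.951=0.046 → t=0.046; u2·a0=0.6560·17.951=11.776; a1+a2=10.096 < 11.776 ≤ a1+…+a3=16.976 → R3 fires; G=3 P=4 S=7 D=5 Q=7
Draw 2: a1=8.820, a2=0.957, a3=5.160, a4=0.975, a0=15.912; τ=−ln(0.8151)/15.912=0.013 → t=0.059; u2·a0=0.1075·15.912=1.711 ≤ a1=8.820 → R1 fires; G=3 P=4 S=6 D=5 Q=7
Draw 3: a1=7.560, a2=0.957, a3=5.160, a4=0.975, a0=14.652; τ=−ln(0.9273)/14.652=0.005 → t=0.064; u2·a0=0.3384·14.652=4.958 ≤ a1=7.560 → R1 fires; G=3 P=4 S=5 D=5 Q=7
Draw 4: a1=6.300, a2=0.957, a3=5.160, a4=0.975, a0=13.392; τ=−ln(0.1826)/13.392=0.127 → t=0.191; u2·a0=0.4950·13.392=6.629; a1=6.300 < 6.629 ≤ a1+a2=7.257 → R2 fires; G=3 P=5 S=5 D=5 Q=7
Draw 5: a1=6.300, a2=0.957, a3=6.450, a4=0.975, a0=14.682; τ=−ln(0.9901)/14.682=0.001 → t=0.191; u2·a0=0.9222·14.682=13.540; a1+a2=7.257 < 13.540 ≤ a1+…+a3=13.707 → R3 fires; G=2 P=5 S=5 D=5 Q=7
Draw 6: a1=6.300, a2=0.638, a3=4.300, a4=0.975, a0=12.213; τ=−ln(0.9182)/12.213=0.007 → t=0.198; u2·a0=0.6556·12.213=8.007; a1+a2=6.938 < 8.007 ≤ a1+…+a3=11.238 → R3 fires; G=1 P=5 S=5 D=5 Q=7
Draw 7: a1=6.300, a2=0.319, a3=2.150, a4=0.975, a0=9.744; τ=−ln(0.0865)/9.744=0.251 → t=0.450; u2·a0=0.3509·9.744=3.419 ≤ a1=6.300 → R1 fires; G=1 P=5 S=4 D=5 Q=7
Draw 8: a1=5.040, a2=0.319, a3=2.150, a4=0.975, a0=8.484; τ=−ln(0.4730)/8.484=0.088 → t=0.538; u2·a0=0.4687·8.484=3.976 ≤ a1=5.040 → R1 fires; G=1 P=5 S=3 D=5 Q=7
Draw 9: a1=3.780, a2=0.319, a3=2.150, a4=0.975, a0=7.224; τ=−ln(0.4572)/7.224=0.108 → t=0.646; u2·a0=0.2632·7.224=1.901 ≤ a1=3.780 → R1 fires; G=1 P=5 S=2 D=5 Q=7
Draw 10: a1=2.520, a2=0.319, a3=2.150, a4=0.975, a0=5.964; τ=−ln(0.8015)/5.964=0.037 → t=0.683; u2·a0=0.6500·5.964=3.877; a1+a2=2.839 < 3.877 ≤ a1+…+a3=4.989 → R3 fires; G=0 P=5 S=2 D=5 Q=7
Draw 11: a1=2.520, a2=0.000, a3=0.000, a4=0.975, a0=3.495; τ=−ln(0.5267)/3.495=0.183 → t=0.867; u2·a0=0.4091·3.495=1.430 ≤ a1=2.520 → R1 fires; G=0 P=5 S=1 D=5 Q=7
Draw 12: a1=1.260, a2=0.000, a3=0.000, a4=0.975, a0=2.235; τ=−ln(0.1685)/2.235=0.797 → t=1.664; u2·a0=0.4461·2.235=0.997 ≤ a1=1.260 → R1 fires; G=0 P=5 S=0 D=5 Q=7
Draw 13: a1=0.000, a2=0.000, a3=0.000, a4=0.975, a0=0.975; τ=−ln(0.5297)/0.975=0.652 → t=2.315; u2·a0=0.4370·0.975=0.426; a1+…+a3=0.000 < 0.426 ≤ a1+…+a4=0.975 → R4 fires; G=2 P=5 S=0 D=4 Q=9
Draw 14: a1=0.000, a2=0.638, a3=4.300, a4=0.780, a0=5.718; τ=−ln(0.1321)/5.718=0.354 → t=2.669 > T=2.65: stop.
Read off D at T=2.65: 4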